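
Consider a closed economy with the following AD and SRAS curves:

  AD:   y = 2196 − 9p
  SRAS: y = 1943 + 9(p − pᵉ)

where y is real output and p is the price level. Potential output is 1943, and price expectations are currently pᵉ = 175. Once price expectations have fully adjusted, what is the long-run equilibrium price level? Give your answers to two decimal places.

Long-run p = 28.11

Short run: with pᵉ = 175, SRAS is y = 368 + 9p. Setting AD = SRAS gives 1828 = 18p, so p = 101.56 and y = 2196 − 9p = 1282.00.
Output 1282.00 is below potential 1943, so over time expected prices fall and SRAS shifts right until y returns to 1943.
Long run: y = 1943 on the AD curve gives 1943 = 2196 − 9p, so p = 28.11.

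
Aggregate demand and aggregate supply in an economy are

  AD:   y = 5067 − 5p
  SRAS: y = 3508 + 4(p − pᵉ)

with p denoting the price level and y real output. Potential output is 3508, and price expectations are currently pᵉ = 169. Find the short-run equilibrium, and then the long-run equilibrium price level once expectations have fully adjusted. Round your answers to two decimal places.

Short run: p = 248.33, y = 3825.33. Long run: p = 311.80.

Short run: with pᵉ = 169, SRAS is y = 2832 + 4p. Setting AD = SRAS gives 2235 = 9p, so p = 248.33 and y = 5067 − 5p = 3825.33.
Output 3825.33 is above potential 3508, so over time expected prices rise and SRAS shifts left until y returns to 3508.
Long run: y = 3508 on the AD curve gives 3508 = 5067 − 5p, so p = 311.80.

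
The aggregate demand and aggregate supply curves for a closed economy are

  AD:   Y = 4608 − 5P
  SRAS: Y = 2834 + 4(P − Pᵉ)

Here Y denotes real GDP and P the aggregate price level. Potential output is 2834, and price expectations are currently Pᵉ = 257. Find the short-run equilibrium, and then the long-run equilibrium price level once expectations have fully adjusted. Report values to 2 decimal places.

Short run: P = 311.33, Y = 3051.33. Long run: P = 354.80.

Short run: with Pᵉ = 257, SRAS is Y = 1806 + 4P. Setting AD = SRAS gives 2802 = 9P, so P = 311.33 and Y = 4608 − 5P = 3051.33.
Output 3051.33 is above potential 2834, so over time expected prices rise and SRAS shifts left until Y returns to 2834.
Long run: Y = 2834 on the AD curve gives 2834 = 4608 − 5P, so P = 354.80.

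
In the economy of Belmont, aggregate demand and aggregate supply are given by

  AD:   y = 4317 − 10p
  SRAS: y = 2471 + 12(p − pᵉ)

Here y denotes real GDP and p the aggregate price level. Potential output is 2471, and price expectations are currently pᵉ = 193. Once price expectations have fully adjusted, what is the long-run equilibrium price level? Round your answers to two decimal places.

Short run: with pᵉ = 193, SRAS is y = 155 + 12p. Setting AD = SRAS gives 4162 = 22p, so p = 189.18 and y = 4317 − 10p = 2425.18.
Output 2425.18 is below potential 2471, so over time expected prices fall and SRAS shifts right until y returns to 2471.
Long run: y = 2471 on the AD curve gives 2471 = 4317 − 10p, so p = 184.60.

Long-run p = 184.60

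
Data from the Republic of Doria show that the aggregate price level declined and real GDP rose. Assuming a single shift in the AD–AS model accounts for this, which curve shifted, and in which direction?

SRAS shifted right

P fell and Y rose. An AD shift moves P and Y in the same direction; an SRAS shift moves them in opposite directions.
Here P and Y moved in opposite directions, so the SRAS curve shifted.
Since Y rose, SRAS shifted right.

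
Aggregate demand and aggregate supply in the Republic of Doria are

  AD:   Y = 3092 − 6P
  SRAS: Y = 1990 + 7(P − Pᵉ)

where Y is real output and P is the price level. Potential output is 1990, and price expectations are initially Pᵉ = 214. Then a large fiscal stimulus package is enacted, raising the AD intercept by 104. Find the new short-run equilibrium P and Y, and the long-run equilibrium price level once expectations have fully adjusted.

AD shifts right: new AD is Y = 3196 − 6P. With Pᵉ = 214, SRAS is Y = 492 + 7P.
Short run: 3196 − 6P = 492 + 7P gives 2704 = 13P, so P = 208 and Y = 3196 − 6·208 = 1948.
Y = 1948 is below potential 1990; expectations adjust and SRAS shifts right until Y = 1990.
Long run: on the new AD curve, 1990 = 3196 − 6P gives P = 201.

Short run: P = 208, Y = 1948. Long run: P = 201.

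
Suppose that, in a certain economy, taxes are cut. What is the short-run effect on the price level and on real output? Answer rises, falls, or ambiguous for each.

Price level: rises; output: rises

This is a positive demand shock: AD shifts right.
Moving along the upward-sloping SRAS curve, P rises and Y rises.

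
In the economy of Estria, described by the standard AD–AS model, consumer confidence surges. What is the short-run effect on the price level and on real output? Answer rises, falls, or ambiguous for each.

This is a positive demand shock: AD shifts right.
Moving along the upward-sloping SRAS curve, P rises and Y rises.

Price level: rises; output: rises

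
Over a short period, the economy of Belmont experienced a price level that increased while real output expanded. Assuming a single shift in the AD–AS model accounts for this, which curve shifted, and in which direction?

AD shifted right

P rose and Y rose. An AD shift moves P and Y in the same direction; an SRAS shift moves them in opposite directions.
Here P and Y moved in the same direction, so the AD curve shifted.
Since Y rose, AD shifted right.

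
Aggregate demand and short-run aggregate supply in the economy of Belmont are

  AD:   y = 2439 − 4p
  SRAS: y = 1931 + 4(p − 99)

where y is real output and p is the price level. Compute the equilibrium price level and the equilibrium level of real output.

p = 113, y = 1987

Write SRAS as y = 1931 + 4p − 396 = 1535 + 4p.
Set AD = SRAS: 2439 − 4p = 1535 + 4p, so 904 = 8p and p = 113.
Then y = 2439 − 4·113 = 1987.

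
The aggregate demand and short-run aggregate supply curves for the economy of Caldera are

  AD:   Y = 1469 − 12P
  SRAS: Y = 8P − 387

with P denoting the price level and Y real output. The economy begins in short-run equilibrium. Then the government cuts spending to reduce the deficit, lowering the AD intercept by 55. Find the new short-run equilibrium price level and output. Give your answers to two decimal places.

P = 90.05, Y = 333.40

This is a negative demand shock: AD shifts left.
New AD: Y = 1414 − 12P.
Set AD = SRAS: 1414 − 12P = 8P − 387, so 1801 = 20P and P = 90.05.
Substituting into AD, Y = 333.40.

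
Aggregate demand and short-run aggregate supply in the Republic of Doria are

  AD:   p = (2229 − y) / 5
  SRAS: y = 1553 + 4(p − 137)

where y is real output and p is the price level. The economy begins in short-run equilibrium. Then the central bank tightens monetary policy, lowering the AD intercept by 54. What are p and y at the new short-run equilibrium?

This is a negative demand shock: AD shifts left.
New AD: y = 2175 − 5p.
SRAS can be written y = 1005 + 4p.
Set AD = SRAS: 2175 − 5p = 1005 + 4p, so 1170 = 9p and p = 130.
y = 2175 − 5·130 = 1525.

p = 130, y = 1525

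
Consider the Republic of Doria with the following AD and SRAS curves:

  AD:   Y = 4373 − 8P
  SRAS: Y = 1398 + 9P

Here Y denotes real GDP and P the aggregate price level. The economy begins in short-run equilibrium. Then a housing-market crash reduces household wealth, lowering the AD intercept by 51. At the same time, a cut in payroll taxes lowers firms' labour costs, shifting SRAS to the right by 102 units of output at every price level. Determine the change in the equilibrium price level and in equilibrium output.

After both shocks: AD is Y = 4322 − 8P and SRAS is Y = 1500 + 9P.
Setting them equal: 2822 = 17P, so P = 166.
Y = 4322 − 8·166 = 2994.
Initially P = 175, Y = 2973, so ΔP = -9 and ΔY = +21.

ΔP = -9, ΔY = +21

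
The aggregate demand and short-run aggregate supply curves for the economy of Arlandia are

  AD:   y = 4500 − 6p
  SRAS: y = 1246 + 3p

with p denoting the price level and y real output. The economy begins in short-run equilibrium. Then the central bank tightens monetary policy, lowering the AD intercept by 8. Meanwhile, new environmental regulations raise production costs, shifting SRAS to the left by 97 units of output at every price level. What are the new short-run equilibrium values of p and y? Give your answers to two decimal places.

p = 371.44, y = 2263.33

After both shocks: AD is y = 4492 − 6p and SRAS is y = 1149 + 3p.
Setting them equal: 3343 = 9p, so p = 371.44.
Substituting into AD, y = 2263.33.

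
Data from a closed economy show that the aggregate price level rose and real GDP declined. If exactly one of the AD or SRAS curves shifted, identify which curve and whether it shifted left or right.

SRAS shifted left

P rose and Y fell. An AD shift moves P and Y in the same direction; an SRAS shift moves them in opposite directions.
Here P and Y moved in opposite directions, so the SRAS curve shifted.
Since Y fell, SRAS shifted left.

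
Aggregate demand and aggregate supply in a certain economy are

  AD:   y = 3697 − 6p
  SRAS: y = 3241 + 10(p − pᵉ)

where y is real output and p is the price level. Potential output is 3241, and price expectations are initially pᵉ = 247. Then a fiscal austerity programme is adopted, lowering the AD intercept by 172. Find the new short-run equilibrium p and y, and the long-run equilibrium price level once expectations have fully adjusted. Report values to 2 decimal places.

Short run: p = 172.13, y = 2492.25. Long run: p = 47.33.

AD shifts left: new AD is y = 3525 − 6p. With pᵉ = 247, SRAS is y = 771 + 10p.
Short run: 3525 − 6p = 771 + 10p gives 2754 = 16p, so p = 172.13 and y = 3525 − 6p = 2492.25.
y = 2492.25 is below potential 3241; expectations adjust and SRAS shifts right until y = 3241.
Long run: on the new AD curve, 3241 = 3525 − 6p gives p = 47.33.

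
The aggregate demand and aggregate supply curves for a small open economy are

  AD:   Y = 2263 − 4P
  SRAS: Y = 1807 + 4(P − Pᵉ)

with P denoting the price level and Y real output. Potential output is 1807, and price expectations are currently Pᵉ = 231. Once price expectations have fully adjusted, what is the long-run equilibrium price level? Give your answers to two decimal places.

Long-run P = 114.00

Short run: with Pᵉ = 231, SRAS is Y = 883 + 4P. Setting AD = SRAS gives 1380 = 8P, so P = 172.50 and Y = 2263 − 4P = 1573.00.
Output 1573.00 is below potential 1807, so over time expected prices fall and SRAS shifts right until Y returns to 1807.
Long run: Y = 1807 on the AD curve gives 1807 = 2263 − 4P, so P = 114.00.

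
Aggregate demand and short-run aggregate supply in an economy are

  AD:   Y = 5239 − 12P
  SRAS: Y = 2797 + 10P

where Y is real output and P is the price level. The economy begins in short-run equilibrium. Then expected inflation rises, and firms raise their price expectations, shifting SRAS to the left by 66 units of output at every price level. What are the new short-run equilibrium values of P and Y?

P = 114, Y = 3871

This is a negative supply shock: SRAS shifts left.
New SRAS: Y = 2731 + 10P.
Set AD = SRAS: 5239 − 12P = 2731 + 10P, so 2508 = 22P and P = 114.
Y = 5239 − 12·114 = 3871.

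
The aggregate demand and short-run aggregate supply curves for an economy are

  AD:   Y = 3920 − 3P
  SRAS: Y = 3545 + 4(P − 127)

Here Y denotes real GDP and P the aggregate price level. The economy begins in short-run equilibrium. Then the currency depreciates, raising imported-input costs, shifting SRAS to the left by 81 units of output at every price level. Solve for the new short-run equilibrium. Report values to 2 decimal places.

This is a negative supply shock: SRAS shifts left.
New SRAS: Y = 2956 + 4P.
Set AD = SRAS: 3920 − 3P = 2956 + 4P, so 964 = 7P and P = 137.71.
Substituting into AD, Y = 3506.86.

P = 137.71, Y = 3506.86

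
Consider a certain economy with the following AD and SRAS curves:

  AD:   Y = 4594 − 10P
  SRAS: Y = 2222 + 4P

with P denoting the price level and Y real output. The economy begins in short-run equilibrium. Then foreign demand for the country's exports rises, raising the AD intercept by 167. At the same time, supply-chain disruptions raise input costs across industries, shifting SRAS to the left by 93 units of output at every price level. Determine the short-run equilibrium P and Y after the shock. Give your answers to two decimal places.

P = 188.00, Y = 2881.00

After both shocks: AD is Y = 4761 − 10P and SRAS is Y = 2129 + 4P.
Setting them equal: 2632 = 14P, so P = 188.00.
Substituting into AD, Y = 2881.00.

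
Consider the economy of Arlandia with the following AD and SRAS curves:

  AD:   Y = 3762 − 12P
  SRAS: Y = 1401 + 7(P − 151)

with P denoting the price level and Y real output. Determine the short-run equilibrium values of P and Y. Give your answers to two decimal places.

P = 179.89, Y = 1603.26

Write SRAS as Y = 1401 + 7P − 1057 = 344 + 7P.
Set AD = SRAS: 3762 − 12P = 344 + 7P, so 3418 = 19P and P = 179.89.
Substituting into AD, Y = 3762 − 12P = 1603.26.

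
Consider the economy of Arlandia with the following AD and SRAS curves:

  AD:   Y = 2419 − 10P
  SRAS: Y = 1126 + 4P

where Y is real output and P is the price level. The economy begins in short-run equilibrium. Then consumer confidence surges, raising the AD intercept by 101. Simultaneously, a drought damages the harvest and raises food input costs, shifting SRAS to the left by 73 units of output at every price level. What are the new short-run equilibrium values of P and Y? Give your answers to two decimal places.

After both shocks: AD is Y = 2520 − 10P and SRAS is Y = 1053 + 4P.
Setting them equal: 1467 = 14P, so P = 104.79.
Substituting into AD, Y = 1472.14.

P = 104.79, Y = 1472.14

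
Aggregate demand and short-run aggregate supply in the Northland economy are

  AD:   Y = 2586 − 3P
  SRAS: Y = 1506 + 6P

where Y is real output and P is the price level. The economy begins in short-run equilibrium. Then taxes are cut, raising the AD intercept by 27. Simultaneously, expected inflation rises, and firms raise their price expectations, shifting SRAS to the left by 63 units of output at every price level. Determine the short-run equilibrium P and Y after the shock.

After both shocks: AD is Y = 2613 − 3P and SRAS is Y = 1443 + 6P.
Setting them equal: 1170 = 9P, so P = 130.
Y = 2613 − 3·130 = 2223.

P = 130, Y = 2223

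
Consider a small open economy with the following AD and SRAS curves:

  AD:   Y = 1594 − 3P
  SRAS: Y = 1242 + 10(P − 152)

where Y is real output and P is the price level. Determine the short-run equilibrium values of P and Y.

P = 144, Y = 1162

Write SRAS as Y = 1242 + 10P − 1520 = 10P − 278.
Set AD = SRAS: 1594 − 3P = 10P − 278, so 1872 = 13P and P = 144.
Then Y = 1594 − 3·144 = 1162.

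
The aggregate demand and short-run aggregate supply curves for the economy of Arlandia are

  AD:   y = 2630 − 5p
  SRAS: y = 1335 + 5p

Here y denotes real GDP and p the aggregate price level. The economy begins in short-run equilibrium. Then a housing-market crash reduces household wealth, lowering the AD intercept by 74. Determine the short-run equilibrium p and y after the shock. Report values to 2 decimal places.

p = 122.10, y = 1945.50

This is a negative demand shock: AD shifts left.
New AD: y = 2556 − 5p.
Set AD = SRAS: 2556 − 5p = 1335 + 5p, so 1221 = 10p and p = 122.10.
Substituting into AD, y = 1945.50.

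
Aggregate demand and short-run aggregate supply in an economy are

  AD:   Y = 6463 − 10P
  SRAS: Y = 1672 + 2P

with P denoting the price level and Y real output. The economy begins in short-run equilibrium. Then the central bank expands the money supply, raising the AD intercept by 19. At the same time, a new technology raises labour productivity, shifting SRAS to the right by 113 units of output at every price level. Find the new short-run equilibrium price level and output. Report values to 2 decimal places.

P = 391.42, Y = 2567.83

After both shocks: AD is Y = 6482 − 10P and SRAS is Y = 1785 + 2P.
Setting them equal: 4697 = 12P, so P = 391.42.
Substituting into AD, Y = 2567.83.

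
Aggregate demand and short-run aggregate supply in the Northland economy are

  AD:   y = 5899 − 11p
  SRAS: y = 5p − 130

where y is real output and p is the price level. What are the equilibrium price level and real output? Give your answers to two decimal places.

p = 376.81, y = 1754.06

Set AD = SRAS: 5899 − 11p = 5p − 130, so 6029 = 16p and p = 376.81.
Substituting into AD, y = 5899 − 11p = 1754.06.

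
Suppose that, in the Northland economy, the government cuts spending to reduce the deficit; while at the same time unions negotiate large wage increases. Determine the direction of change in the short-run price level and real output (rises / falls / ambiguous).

Price level: ambiguous; output: falls

The first event is a negative demand shock: AD shifts left, which by itself pushes P down and Y down.
The second is an adverse supply shock: SRAS shifts left, which by itself pushes P up and Y down.
The two shocks push P in opposite directions, so the effect on P is ambiguous. Both shocks push Y down, so Y falls.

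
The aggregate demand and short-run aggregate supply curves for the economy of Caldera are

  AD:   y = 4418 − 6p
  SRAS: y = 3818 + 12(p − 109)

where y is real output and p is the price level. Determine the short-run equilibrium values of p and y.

p = 106, y = 3782

Write SRAS as y = 3818 + 12p − 1308 = 2510 + 12p.
Set AD = SRAS: 4418 − 6p = 2510 + 12p, so 1908 = 18p and p = 106.
Then y = 4418 − 6·106 = 3782.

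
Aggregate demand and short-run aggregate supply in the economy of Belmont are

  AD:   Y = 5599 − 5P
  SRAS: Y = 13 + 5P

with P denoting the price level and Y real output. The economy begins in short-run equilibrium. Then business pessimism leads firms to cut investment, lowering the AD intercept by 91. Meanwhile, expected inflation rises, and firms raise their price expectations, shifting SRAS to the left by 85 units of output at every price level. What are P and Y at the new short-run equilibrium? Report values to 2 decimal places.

After both shocks: AD is Y = 5508 − 5P and SRAS is Y = 5P − 72.
Setting them equal: 5580 = 10P, so P = 558.00.
Substituting into AD, Y = 2718.00.

P = 558.00, Y = 2718.00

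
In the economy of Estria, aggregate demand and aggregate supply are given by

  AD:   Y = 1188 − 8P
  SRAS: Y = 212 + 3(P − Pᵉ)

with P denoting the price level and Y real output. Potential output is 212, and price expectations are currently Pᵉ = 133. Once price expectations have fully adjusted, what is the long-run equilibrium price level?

Long-run P = 122

Short run: with Pᵉ = 133, SRAS is Y = 3P − 187. Setting AD = SRAS gives 1375 = 11P, so P = 125 and Y = 1188 − 8·125 = 188.
Output 188 is below potential 212, so over time expected prices fall and SRAS shifts right until Y returns to 212.
Long run: Y = 212 on the AD curve gives 212 = 1188 − 8P, so P = 122.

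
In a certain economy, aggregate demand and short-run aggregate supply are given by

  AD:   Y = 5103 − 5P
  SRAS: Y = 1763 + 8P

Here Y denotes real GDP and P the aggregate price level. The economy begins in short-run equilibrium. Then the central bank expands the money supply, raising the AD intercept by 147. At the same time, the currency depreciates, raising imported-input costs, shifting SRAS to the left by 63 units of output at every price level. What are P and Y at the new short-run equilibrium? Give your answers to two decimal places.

P = 273.08, Y = 3884.62

After both shocks: AD is Y = 5250 − 5P and SRAS is Y = 1700 + 8P.
Setting them equal: 3550 = 13P, so P = 273.08.
Substituting into AD, Y = 3884.62.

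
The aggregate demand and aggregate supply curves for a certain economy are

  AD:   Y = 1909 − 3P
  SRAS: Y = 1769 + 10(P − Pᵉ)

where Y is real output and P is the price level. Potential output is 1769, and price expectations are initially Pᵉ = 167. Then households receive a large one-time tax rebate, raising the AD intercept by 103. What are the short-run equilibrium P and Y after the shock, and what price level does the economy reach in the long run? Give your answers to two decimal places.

Short run: P = 147.15, Y = 1570.54. Long run: P = 81.00.

AD shifts right: new AD is Y = 2012 − 3P. With Pᵉ = 167, SRAS is Y = 99 + 10P.
Short run: 2012 − 3P = 99 + 10P gives 1913 = 13P, so P = 147.15 and Y = 2012 − 3P = 1570.54.
Y = 1570.54 is below potential 1769; expectations adjust and SRAS shifts right until Y = 1769.
Long run: on the new AD curve, 1769 = 2012 − 3P gives P = 81.00.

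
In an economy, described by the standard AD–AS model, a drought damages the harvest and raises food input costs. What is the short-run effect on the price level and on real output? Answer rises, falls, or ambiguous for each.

This is an adverse supply shock: SRAS shifts left.
Moving along the downward-sloping AD curve, P rises and Y falls.

Price level: rises; output: falls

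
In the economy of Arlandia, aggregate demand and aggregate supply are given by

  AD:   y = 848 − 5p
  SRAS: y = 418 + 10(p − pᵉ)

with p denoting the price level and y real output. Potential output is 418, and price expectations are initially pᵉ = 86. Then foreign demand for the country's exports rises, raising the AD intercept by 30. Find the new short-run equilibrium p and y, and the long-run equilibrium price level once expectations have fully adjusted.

Short run: p = 88, y = 438. Long run: p = 92.

AD shifts right: new AD is y = 878 − 5p. With pᵉ = 86, SRAS is y = 10p − 442.
Short run: 878 − 5p = 10p − 442 gives 1320 = 15p, so p = 88 and y = 878 − 5·88 = 438.
y = 438 is above potential 418; expectations adjust and SRAS shifts left until y = 418.
Long run: on the new AD curve, 418 = 878 − 5p gives p = 92.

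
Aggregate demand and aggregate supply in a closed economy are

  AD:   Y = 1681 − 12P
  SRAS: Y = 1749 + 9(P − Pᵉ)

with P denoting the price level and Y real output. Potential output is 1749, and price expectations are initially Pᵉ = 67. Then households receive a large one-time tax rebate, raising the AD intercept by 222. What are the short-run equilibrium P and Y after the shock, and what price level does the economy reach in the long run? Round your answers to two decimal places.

Short run: P = 36.05, Y = 1470.43. Long run: P = 12.83.

AD shifts right: new AD is Y = 1903 − 12P. With Pᵉ = 67, SRAS is Y = 1146 + 9P.
Short run: 1903 − 12P = 1146 + 9P gives 757 = 21P, so P = 36.05 and Y = 1903 − 12P = 1470.43.
Y = 1470.43 is below potential 1749; expectations adjust and SRAS shifts right until Y = 1749.
Long run: on the new AD curve, 1749 = 1903 − 12P gives P = 12.83.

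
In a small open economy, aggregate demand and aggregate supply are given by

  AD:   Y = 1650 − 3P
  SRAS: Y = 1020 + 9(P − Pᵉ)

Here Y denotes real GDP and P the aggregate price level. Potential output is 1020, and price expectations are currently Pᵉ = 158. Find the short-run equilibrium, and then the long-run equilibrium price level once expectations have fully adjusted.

Short run: P = 171, Y = 1137. Long run: P = 210.

Short run: with Pᵉ = 158, SRAS is Y = 9P − 402. Setting AD = SRAS gives 2052 = 12P, so P = 171 and Y = 1650 − 3·171 = 1137.
Output 1137 is above potential 1020, so over time expected prices rise and SRAS shifts left until Y returns to 1020.
Long run: Y = 1020 on the AD curve gives 1020 = 1650 − 3P, so P = 210.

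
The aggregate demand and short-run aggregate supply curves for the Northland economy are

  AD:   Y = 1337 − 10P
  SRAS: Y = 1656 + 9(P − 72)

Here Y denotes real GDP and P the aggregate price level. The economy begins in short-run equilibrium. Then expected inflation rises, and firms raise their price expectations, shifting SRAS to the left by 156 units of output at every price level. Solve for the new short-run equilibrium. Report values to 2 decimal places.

This is a negative supply shock: SRAS shifts left.
New SRAS: Y = 852 + 9P.
Set AD = SRAS: 1337 − 10P = 852 + 9P, so 485 = 19P and P = 25.53.
Substituting into AD, Y = 1081.74.

P = 25.53, Y = 1081.74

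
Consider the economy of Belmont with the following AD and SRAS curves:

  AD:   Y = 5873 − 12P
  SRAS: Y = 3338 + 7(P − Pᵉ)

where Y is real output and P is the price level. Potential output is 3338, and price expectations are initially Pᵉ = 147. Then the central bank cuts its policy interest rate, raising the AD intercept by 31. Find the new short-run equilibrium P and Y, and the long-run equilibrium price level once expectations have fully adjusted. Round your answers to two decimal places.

AD shifts right: new AD is Y = 5904 − 12P. With Pᵉ = 147, SRAS is Y = 2309 + 7P.
Short run: 5904 − 12P = 2309 + 7P gives 3595 = 19P, so P = 189.21 and Y = 5904 − 12P = 3633.47.
Y = 3633.47 is above potential 3338; expectations adjust and SRAS shifts left until Y = 3338.
Long run: on the new AD curve, 3338 = 5904 − 12P gives P = 213.83.

Short run: P = 189.21, Y = 3633.47. Long run: P = 213.83.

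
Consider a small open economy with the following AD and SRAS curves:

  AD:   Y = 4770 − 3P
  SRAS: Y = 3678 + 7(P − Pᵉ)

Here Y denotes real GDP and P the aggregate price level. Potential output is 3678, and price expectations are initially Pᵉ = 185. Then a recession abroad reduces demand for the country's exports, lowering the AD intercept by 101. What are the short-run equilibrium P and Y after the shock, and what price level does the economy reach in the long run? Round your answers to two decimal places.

Short run: P = 228.60, Y = 3983.20. Long run: P = 330.33.

AD shifts left: new AD is Y = 4669 − 3P. With Pᵉ = 185, SRAS is Y = 2383 + 7P.
Short run: 4669 − 3P = 2383 + 7P gives 2286 = 10P, so P = 228.60 and Y = 4669 − 3P = 3983.20.
Y = 3983.20 is above potential 3678; expectations adjust and SRAS shifts left until Y = 3678.
Long run: on the new AD curve, 3678 = 4669 − 3P gives P = 330.33.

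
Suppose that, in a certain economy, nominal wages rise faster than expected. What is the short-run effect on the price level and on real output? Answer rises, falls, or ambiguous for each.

Price level: rises; output: falls

This is an adverse supply shock: SRAS shifts left.
Moving along the downward-sloping AD curve, P rises and Y falls.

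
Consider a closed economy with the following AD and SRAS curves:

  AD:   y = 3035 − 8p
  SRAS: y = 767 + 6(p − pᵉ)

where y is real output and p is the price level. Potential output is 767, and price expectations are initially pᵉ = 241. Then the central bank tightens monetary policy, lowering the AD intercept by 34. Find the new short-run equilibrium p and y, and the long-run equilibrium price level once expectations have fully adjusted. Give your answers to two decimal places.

Short run: p = 262.86, y = 898.14. Long run: p = 279.25.

AD shifts left: new AD is y = 3001 − 8p. With pᵉ = 241, SRAS is y = 6p − 679.
Short run: 3001 − 8p = 6p − 679 gives 3680 = 14p, so p = 262.86 and y = 3001 − 8p = 898.14.
y = 898.14 is above potential 767; expectations adjust and SRAS shifts left until y = 767.
Long run: on the new AD curve, 767 = 3001 − 8p gives p = 279.25.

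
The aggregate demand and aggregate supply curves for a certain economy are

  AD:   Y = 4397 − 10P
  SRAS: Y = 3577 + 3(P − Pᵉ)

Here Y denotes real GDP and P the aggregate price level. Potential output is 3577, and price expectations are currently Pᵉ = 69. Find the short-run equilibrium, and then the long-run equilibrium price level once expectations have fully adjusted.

Short run: with Pᵉ = 69, SRAS is Y = 3370 + 3P. Setting AD = SRAS gives 1027 = 13P, so P = 79 and Y = 4397 − 10·79 = 3607.
Output 3607 is above potential 3577, so over time expected prices rise and SRAS shifts left until Y returns to 3577.
Long run: Y = 3577 on the AD curve gives 3577 = 4397 − 10P, so P = 82.

Short run: P = 79, Y = 3607. Long run: P = 82.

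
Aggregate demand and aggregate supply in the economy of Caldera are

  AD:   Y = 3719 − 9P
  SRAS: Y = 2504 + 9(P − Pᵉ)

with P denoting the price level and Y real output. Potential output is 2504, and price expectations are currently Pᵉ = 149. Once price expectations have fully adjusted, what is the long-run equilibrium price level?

Long-run P = 135

Short run: with Pᵉ = 149, SRAS is Y = 1163 + 9P. Setting AD = SRAS gives 2556 = 18P, so P = 142 and Y = 3719 − 9·142 = 2441.
Output 2441 is below potential 2504, so over time expected prices fall and SRAS shifts right until Y returns to 2504.
Long run: Y = 2504 on the AD curve gives 2504 = 3719 − 9P, so P = 135.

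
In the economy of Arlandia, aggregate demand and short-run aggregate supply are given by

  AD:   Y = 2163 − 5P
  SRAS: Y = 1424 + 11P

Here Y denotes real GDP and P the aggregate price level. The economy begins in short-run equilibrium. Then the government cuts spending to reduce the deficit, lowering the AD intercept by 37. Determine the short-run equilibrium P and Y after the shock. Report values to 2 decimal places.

This is a negative demand shock: AD shifts left.
New AD: Y = 2126 − 5P.
Set AD = SRAS: 2126 − 5P = 1424 + 11P, so 702 = 16P and P = 43.88.
Substituting into AD, Y = 1906.63.

P = 43.88, Y = 1906.63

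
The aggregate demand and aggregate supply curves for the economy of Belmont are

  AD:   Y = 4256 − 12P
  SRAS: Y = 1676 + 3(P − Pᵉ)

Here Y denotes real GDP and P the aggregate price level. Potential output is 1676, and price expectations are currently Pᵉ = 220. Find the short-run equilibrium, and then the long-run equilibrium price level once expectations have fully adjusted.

Short run: with Pᵉ = 220, SRAS is Y = 1016 + 3P. Setting AD = SRAS gives 3240 = 15P, so P = 216 and Y = 4256 − 12·216 = 1664.
Output 1664 is below potential 1676, so over time expected prices fall and SRAS shifts right until Y returns to 1676.
Long run: Y = 1676 on the AD curve gives 1676 = 4256 − 12P, so P = 215.

Short run: P = 216, Y = 1664. Long run: P = 215.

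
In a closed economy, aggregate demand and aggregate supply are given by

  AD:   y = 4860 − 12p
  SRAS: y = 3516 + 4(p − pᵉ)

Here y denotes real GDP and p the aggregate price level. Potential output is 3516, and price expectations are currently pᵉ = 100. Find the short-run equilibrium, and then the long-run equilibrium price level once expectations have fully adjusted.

Short run: with pᵉ = 100, SRAS is y = 3116 + 4p. Setting AD = SRAS gives 1744 = 16p, so p = 109 and y = 4860 − 12·109 = 3552.
Output 3552 is above potential 3516, so over time expected prices rise and SRAS shifts left until y returns to 3516.
Long run: y = 3516 on the AD curve gives 3516 = 4860 − 12p, so p = 112.

Short run: p = 109, y = 3552. Long run: p = 112.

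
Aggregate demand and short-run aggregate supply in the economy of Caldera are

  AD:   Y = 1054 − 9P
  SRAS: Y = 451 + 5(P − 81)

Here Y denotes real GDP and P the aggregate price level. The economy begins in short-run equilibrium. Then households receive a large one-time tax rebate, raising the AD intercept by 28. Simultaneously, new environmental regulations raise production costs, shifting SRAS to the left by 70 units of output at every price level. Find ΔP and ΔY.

After both shocks: AD is Y = 1082 − 9P and SRAS is Y = 5P − 24.
Setting them equal: 1106 = 14P, so P = 79.
Y = 1082 − 9·79 = 371.
Initially P = 72, Y = 406, so ΔP = +7 and ΔY = -35.

ΔP = +7, ΔY = -35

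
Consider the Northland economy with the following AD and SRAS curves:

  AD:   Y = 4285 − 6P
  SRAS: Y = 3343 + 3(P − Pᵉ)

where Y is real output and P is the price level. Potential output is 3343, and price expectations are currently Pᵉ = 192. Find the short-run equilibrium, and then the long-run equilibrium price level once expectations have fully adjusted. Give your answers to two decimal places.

Short run: P = 168.67, Y = 3273.00. Long run: P = 157.00.

Short run: with Pᵉ = 192, SRAS is Y = 2767 + 3P. Setting AD = SRAS gives 1518 = 9P, so P = 168.67 and Y = 4285 − 6P = 3273.00.
Output 3273.00 is below potential 3343, so over time expected prices fall and SRAS shifts right until Y returns to 3343.
Long run: Y = 3343 on the AD curve gives 3343 = 4285 − 6P, so P = 157.00.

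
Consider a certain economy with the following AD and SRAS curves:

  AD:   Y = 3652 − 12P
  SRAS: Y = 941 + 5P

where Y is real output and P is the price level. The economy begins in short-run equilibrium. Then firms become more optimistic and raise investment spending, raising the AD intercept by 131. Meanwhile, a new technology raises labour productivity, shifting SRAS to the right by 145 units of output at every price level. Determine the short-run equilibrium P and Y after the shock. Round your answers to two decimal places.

P = 158.65, Y = 1879.24

After both shocks: AD is Y = 3783 − 12P and SRAS is Y = 1086 + 5P.
Setting them equal: 2697 = 17P, so P = 158.65.
Substituting into AD, Y = 1879.24.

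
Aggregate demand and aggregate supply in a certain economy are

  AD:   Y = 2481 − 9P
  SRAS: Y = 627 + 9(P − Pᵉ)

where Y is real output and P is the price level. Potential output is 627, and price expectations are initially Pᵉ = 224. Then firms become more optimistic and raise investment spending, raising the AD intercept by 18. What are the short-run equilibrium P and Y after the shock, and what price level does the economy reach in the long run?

AD shifts right: new AD is Y = 2499 − 9P. With Pᵉ = 224, SRAS is Y = 9P − 1389.
Short run: 2499 − 9P = 9P − 1389 gives 3888 = 18P, so P = 216 and Y = 2499 − 9·216 = 555.
Y = 555 is below potential 627; expectations adjust and SRAS shifts right until Y = 627.
Long run: on the new AD curve, 627 = 2499 − 9P gives P = 208.

Short run: P = 216, Y = 555. Long run: P = 208.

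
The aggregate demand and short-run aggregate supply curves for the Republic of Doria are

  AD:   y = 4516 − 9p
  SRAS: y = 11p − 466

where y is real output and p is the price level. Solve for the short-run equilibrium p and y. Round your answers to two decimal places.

Set AD = SRAS: 4516 − 9p = 11p − 466, so 4982 = 20p and p = 249.10.
Substituting into AD, y = 4516 − 9p = 2274.10.

p = 249.10, y = 2274.10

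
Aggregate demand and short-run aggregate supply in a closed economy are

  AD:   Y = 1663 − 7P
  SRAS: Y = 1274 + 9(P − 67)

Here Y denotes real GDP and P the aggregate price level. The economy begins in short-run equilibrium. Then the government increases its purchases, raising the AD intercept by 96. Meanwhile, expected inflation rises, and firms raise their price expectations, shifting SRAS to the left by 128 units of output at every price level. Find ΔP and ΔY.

After both shocks: AD is Y = 1759 − 7P and SRAS is Y = 543 + 9P.
Setting them equal: 1216 = 16P, so P = 76.
Y = 1759 − 7·76 = 1227.
Initially P = 62, Y = 1229, so ΔP = +14 and ΔY = -2.

ΔP = +14, ΔY = -2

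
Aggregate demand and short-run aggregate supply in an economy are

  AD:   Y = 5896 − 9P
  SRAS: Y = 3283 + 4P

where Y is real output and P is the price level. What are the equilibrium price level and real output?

P = 201, Y = 4087

Set AD = SRAS: 5896 − 9P = 3283 + 4P, so 2613 = 13P and P = 201.
Then Y = 5896 − 9·201 = 4087.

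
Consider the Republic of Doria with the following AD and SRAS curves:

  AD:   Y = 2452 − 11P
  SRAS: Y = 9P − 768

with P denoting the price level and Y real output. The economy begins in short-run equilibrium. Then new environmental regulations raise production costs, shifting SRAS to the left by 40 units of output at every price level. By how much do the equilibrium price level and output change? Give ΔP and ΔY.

ΔP = +2, ΔY = -22

This is a negative supply shock: SRAS shifts left.
New SRAS: Y = 9P − 808.
Set AD = SRAS: 2452 − 11P = 9P − 808, so 3260 = 20P and P = 163.
Y = 2452 − 11·163 = 659.
Initially P = 161, Y = 681, so ΔP = +2 and ΔY = -22.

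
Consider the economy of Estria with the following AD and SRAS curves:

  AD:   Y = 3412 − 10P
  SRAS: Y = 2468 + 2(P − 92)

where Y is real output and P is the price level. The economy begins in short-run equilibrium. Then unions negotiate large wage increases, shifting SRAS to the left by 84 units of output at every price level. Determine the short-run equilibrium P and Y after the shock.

P = 101, Y = 2402

This is a negative supply shock: SRAS shifts left.
New SRAS: Y = 2200 + 2P.
Set AD = SRAS: 3412 − 10P = 2200 + 2P, so 1212 = 12P and P = 101.
Y = 3412 − 10·101 = 2402.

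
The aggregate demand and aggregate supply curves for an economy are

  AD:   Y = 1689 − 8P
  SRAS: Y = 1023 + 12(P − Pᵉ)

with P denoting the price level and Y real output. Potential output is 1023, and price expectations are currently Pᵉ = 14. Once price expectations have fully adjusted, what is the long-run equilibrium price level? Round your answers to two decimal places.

Long-run P = 83.25

Short run: with Pᵉ = 14, SRAS is Y = 855 + 12P. Setting AD = SRAS gives 834 = 20P, so P = 41.70 and Y = 1689 − 8P = 1355.40.
Output 1355.40 is above potential 1023, so over time expected prices rise and SRAS shifts left until Y returns to 1023.
Long run: Y = 1023 on the AD curve gives 1023 = 1689 − 8P, so P = 83.25.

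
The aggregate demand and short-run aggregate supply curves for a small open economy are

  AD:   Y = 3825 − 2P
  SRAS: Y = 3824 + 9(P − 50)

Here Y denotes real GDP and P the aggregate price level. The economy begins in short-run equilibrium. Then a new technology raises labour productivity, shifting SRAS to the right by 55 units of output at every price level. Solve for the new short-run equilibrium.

This is a positive supply shock: SRAS shifts right.
New SRAS: Y = 3429 + 9P.
Set AD = SRAS: 3825 − 2P = 3429 + 9P, so 396 = 11P and P = 36.
Y = 3825 − 2·36 = 3753.

P = 36, Y = 3753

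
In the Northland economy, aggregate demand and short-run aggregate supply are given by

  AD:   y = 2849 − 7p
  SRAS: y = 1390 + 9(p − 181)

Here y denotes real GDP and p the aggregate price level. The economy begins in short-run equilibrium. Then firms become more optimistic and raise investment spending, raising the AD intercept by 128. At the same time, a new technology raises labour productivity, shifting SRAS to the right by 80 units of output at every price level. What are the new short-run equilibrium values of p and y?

p = 196, y = 1605

After both shocks: AD is y = 2977 − 7p and SRAS is y = 9p − 159.
Setting them equal: 3136 = 16p, so p = 196.
y = 2977 − 7·196 = 1605.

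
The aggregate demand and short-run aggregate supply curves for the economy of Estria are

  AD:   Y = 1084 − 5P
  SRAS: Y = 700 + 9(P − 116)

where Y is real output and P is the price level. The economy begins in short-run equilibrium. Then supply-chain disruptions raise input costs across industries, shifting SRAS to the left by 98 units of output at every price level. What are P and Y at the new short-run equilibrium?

This is a negative supply shock: SRAS shifts left.
New SRAS: Y = 9P − 442.
Set AD = SRAS: 1084 − 5P = 9P − 442, so 1526 = 14P and P = 109.
Y = 1084 − 5·109 = 539.

P = 109, Y = 539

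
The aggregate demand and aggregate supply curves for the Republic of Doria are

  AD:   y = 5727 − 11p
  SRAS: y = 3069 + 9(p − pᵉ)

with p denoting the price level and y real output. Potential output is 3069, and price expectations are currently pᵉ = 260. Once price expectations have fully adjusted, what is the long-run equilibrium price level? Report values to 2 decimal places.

Long-run p = 241.64

Short run: with pᵉ = 260, SRAS is y = 729 + 9p. Setting AD = SRAS gives 4998 = 20p, so p = 249.90 and y = 5727 − 11p = 2978.10.
Output 2978.10 is below potential 3069, so over time expected prices fall and SRAS shifts right until y returns to 3069.
Long run: y = 3069 on the AD curve gives 3069 = 5727 − 11p, so p = 241.64.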